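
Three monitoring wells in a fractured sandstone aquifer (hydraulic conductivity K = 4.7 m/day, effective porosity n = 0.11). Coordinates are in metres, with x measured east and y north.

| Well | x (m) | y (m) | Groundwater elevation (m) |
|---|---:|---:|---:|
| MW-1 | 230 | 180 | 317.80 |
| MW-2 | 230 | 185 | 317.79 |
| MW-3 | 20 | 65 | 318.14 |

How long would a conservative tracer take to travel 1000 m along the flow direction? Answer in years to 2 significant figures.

31 years

Three-point gradient (reference MW-1): Δ to MW-2 = (0, 5, -0.01), Δ to MW-3 = (-210, -115, +0.34).
∂h/∂x = -0.0005238, ∂h/∂y = -0.002000 (det = 1050).
|∇h| = √(-0.0005238² + -0.002000²) = 0.002067
Seepage velocity v = K·i/n = 4.7 × 0.002067 / 0.11 = 0.08832 m/day.
t = 1000 / 0.08832 = 1.132e+04 days = 31 years.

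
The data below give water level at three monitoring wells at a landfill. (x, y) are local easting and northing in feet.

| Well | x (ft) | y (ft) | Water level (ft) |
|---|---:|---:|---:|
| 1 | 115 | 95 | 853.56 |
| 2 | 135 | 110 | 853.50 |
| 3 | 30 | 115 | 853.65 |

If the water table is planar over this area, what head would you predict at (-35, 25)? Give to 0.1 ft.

Differences from 1: to 2 (Δx, Δy, Δh) = (20, 15, -0.06); to 3 = (-85, 20, +0.09).
Determinant of the coordinate differences = 20·20 − (-85)·15 = 1675.
∂h/∂x = [(-0.06)·20 − (+0.09)·15] / 1675 = -0.001522
∂h/∂y = [20·(+0.09) − (-85)·(-0.06)] / 1675 = -0.001970
h(-35, 25) = 853.56 + (-0.001522)·(-150) + (-0.001970)·(-70) = 853.56 +0.228 +0.138 = 853.926 ft.

853.9 ft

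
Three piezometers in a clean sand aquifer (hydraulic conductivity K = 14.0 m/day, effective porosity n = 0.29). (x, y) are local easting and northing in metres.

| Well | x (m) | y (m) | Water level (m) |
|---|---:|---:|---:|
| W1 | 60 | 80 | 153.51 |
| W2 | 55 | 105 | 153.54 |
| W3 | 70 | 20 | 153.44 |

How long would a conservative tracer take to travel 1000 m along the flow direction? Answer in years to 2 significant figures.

40 years

Taking W1 as reference: W2−W1 = (-5, 25, +0.03); W3−W1 = (10, -60, -0.07).
Solve a·Δx + b·Δy = Δh: det = (-5)·(-60) − 10·25 = 50.
∂h/∂x = [(+0.03)·(-60) − (-0.07)·25] / 50 = -0.001000
∂h/∂y = [(-5)·(-0.07) − 10·(+0.03)] / 50 = +0.0010000
|∇h| = √(-0.001000² + 0.0010000²) = 0.001414
Seepage velocity v = K·i/n = 14.0 × 0.001414 / 0.29 = 0.06826 m/day.
t = 1000 / 0.06826 = 1.465e+04 days = 40.1 years.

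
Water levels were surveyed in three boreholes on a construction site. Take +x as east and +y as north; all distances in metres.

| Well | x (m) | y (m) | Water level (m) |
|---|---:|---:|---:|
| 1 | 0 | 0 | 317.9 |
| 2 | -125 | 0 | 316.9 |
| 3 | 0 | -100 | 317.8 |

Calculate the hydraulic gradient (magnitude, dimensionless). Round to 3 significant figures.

0.00806

∂h/∂x = (316.9 − 317.9) / (-125 − 0) = +0.008000
∂h/∂y = (317.8 − 317.9) / (-100 − 0) = +0.0010000
|∇h| = √(0.008000² + 0.0010000²) = 0.008062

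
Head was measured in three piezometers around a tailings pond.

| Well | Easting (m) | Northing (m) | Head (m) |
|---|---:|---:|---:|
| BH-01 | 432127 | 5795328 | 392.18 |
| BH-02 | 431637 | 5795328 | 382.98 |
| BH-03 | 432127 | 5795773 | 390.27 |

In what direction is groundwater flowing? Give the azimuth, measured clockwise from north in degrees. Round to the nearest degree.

283°

∂h/∂x = (382.98 − 392.18) / (431637 − 432127) = +0.01878
∂h/∂y = (390.27 − 392.18) / (5795773 − 5795328) = -0.004292
Flow direction (−∇h) has components (-0.01878 E, +0.004292 N).
Azimuth = atan2(E, N) = atan2(-0.01878, +0.004292) = 282.9° ≈ 283°.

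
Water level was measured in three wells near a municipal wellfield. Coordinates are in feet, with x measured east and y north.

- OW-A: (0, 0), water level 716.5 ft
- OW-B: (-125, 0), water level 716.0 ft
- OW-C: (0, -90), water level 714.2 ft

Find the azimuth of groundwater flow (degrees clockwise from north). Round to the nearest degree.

189°

∂h/∂x = (716.0 − 716.5) / (-125 − 0) = +0.004000
∂h/∂y = (714.2 − 716.5) / (-90 − 0) = +0.02556
Flow direction (−∇h) has components (-0.004000 E, -0.02556 N).
Azimuth = atan2(E, N) = atan2(-0.004000, -0.02556) = 188.9° ≈ 189°.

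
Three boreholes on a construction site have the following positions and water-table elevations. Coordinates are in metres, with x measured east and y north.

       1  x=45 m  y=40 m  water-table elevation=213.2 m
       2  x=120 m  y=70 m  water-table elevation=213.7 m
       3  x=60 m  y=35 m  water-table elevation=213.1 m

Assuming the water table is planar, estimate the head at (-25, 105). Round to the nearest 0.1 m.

214.4 m

With h = a·x + b·y + c and 1 as origin, the differences give:
  75·a + 30·b = +0.5
  15·a + (-5)·b = -0.1
Eliminate b (×(-5) and ×30, subtract): -825·a = 0.50 → a = ∂h/∂x = -0.0006061
Back-substitute: b = ∂h/∂y = +0.01818.
h(-25, 105) = 213.2 + (-0.0006061)·(-70) + (+0.01818)·(65) = 213.2 +0.042 +1.182 = 214.424 m.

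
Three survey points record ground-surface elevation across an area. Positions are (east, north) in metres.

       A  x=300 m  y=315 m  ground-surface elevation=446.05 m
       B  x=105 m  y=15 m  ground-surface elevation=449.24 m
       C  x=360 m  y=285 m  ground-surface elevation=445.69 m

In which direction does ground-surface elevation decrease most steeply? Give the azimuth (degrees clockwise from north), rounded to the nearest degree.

059°

With z = a·x + b·y + c and A as origin, the differences give:
  (-195)·a + (-300)·b = +3.19
  60·a + (-30)·b = -0.36
Eliminate b (×(-30) and ×(-300), subtract): 23850·a = -203.700 → a = ∂z/∂x = -0.008541
Back-substitute: b = ∂z/∂y = -0.005082.
Steepest decrease is along −∇f: components (+0.008541 E, +0.005082 N).
Azimuth = atan2(+0.008541, +0.005082) = 59.2° ≈ 059°.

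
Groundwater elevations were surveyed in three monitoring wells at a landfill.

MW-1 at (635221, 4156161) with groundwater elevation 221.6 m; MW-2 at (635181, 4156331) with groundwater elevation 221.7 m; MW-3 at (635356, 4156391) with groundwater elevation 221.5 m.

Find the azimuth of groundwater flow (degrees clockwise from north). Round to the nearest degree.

103°

With h = a·x + b·y + c and MW-1 as origin, the differences give:
  (-40)·a + 170·b = +0.1
  135·a + 230·b = -0.1
Eliminate b (×230 and ×170, subtract): -32150·a = 40.00 → a = ∂h/∂x = -0.001244
Back-substitute: b = ∂h/∂y = +0.0002955.
Flow direction (−∇h) has components (+0.001244 E, -0.0002955 N).
Azimuth = atan2(E, N) = atan2(+0.001244, -0.0002955) = 103.4° ≈ 103°.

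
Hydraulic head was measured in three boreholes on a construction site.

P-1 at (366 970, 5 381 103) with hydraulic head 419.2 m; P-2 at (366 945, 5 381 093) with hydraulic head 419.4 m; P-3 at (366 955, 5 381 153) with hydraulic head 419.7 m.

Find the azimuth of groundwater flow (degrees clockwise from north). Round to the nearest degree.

Taking P-1 as reference: P-2−P-1 = (-25, -10, +0.2); P-3−P-1 = (-15, 50, +0.5).
Determinant of the coordinate differences = (-25)·50 − (-15)·(-10) = -1400.
∂h/∂x = [(+0.2)·50 − (+0.5)·(-10)] / -1400 = -0.01071
∂h/∂y = [(-25)·(+0.5) − (-15)·(+0.2)] / -1400 = +0.006786
Flow direction (−∇h) has components (+0.01071 E, -0.006786 N).
Azimuth = atan2(E, N) = atan2(+0.01071, -0.006786) = 122.3° ≈ 122°.

122°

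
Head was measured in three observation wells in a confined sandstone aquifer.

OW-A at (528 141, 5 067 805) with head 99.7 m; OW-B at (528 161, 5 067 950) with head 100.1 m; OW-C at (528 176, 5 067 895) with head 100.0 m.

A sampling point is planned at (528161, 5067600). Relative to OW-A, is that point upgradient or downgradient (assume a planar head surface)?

downgradient

Taking OW-A as reference: OW-B−OW-A = (20, 145, +0.4); OW-C−OW-A = (35, 90, +0.3).
Determinant of the coordinate differences = 20·90 − 35·145 = -3275.
∂h/∂x = [(+0.4)·90 − (+0.3)·145] / -3275 = +0.002290
∂h/∂y = [20·(+0.3) − 35·(+0.4)] / -3275 = +0.002443
Head at (528161, 5067600) = 99.7 + (+0.002290)·(20) + (+0.002443)·(-205) = 99.25 m.
That is lower than the 99.7 m at OW-A, so the point is downgradient.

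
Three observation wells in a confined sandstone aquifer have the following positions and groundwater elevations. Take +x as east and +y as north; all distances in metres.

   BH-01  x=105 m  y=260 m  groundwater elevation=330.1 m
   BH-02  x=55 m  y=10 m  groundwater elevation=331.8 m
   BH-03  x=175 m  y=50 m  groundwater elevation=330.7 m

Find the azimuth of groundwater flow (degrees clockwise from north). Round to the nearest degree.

054°

Differences from BH-01: to BH-02 (Δx, Δy, Δh) = (-50, -250, +1.7); to BH-03 = (70, -210, +0.6).
Solve a·Δx + b·Δy = Δh: det = (-50)·(-210) − 70·(-250) = 28000.
∂h/∂x = [(+1.7)·(-210) − (+0.6)·(-250)] / 28000 = -0.007393
∂h/∂y = [(-50)·(+0.6) − 70·(+1.7)] / 28000 = -0.005321
Flow direction (−∇h) has components (+0.007393 E, +0.005321 N).
Azimuth = atan2(E, N) = atan2(+0.007393, +0.005321) = 54.3° ≈ 054°.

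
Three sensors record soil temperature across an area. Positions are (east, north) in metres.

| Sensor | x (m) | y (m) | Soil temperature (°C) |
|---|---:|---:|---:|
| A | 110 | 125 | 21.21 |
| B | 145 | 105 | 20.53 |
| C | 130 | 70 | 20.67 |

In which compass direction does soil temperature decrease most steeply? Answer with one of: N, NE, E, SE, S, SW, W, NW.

E

Differences from A: to B (Δx, Δy, Δh) = (35, -20, -0.68); to C = (20, -55, -0.54).
Determinant of the coordinate differences = 35·(-55) − 20·(-20) = -1525.
∂T/∂x = [(-0.68)·(-55) − (-0.54)·(-20)] / -1525 = -0.01744
∂T/∂y = [35·(-0.54) − 20·(-0.68)] / -1525 = +0.003475
Steepest decrease is along −∇f = (+0.01744 E, -0.003475 N) → east.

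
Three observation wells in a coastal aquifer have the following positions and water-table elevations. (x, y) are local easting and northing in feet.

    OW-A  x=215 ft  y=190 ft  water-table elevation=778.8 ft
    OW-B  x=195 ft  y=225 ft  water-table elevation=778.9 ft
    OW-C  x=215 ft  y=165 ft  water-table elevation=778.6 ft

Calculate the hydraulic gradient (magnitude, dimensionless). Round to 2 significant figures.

With h = a·x + b·y + c and OW-A as origin, the differences give:
  (-20)·a + 35·b = +0.1
  0·a + (-25)·b = -0.2
Eliminate b (×(-25) and ×35, subtract): 500·a = 4.50 → a = ∂h/∂x = +0.009000
Back-substitute: b = ∂h/∂y = +0.008000.
|∇h| = √(0.009000² + 0.008000²) = 0.01204

0.012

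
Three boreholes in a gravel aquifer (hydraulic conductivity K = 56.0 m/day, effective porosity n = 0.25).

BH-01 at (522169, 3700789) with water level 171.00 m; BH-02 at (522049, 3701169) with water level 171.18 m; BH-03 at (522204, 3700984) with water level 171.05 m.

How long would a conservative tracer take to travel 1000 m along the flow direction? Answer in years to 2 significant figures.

22 years

Differences from BH-01: to BH-02 (Δx, Δy, Δh) = (-120, 380, +0.18); to BH-03 = (35, 195, +0.05).
Determinant of the coordinate differences = (-120)·195 − 35·380 = -36700.
∂h/∂x = [(+0.18)·195 − (+0.05)·380] / -36700 = -0.0004387
∂h/∂y = [(-120)·(+0.05) − 35·(+0.18)] / -36700 = +0.0003351
|∇h| = √(-0.0004387² + 0.0003351²) = 0.000552
Seepage velocity v = K·i/n = 56.0 × 0.000552 / 0.25 = 0.1236 m/day.
t = 1000 / 0.1236 = 8091 days = 22.2 years.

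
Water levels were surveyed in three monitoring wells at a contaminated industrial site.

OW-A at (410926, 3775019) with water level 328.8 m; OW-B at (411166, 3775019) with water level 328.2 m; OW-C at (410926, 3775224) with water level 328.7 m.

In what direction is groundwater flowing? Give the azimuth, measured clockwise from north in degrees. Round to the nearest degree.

079°

∂h/∂x = (328.2 − 328.8) / (411166 − 410926) = -0.002500
∂h/∂y = (328.7 − 328.8) / (3775224 − 3775019) = -0.0004878
Flow direction (−∇h) has components (+0.002500 E, +0.0004878 N).
Azimuth = atan2(E, N) = atan2(+0.002500, +0.0004878) = 79.0° ≈ 079°.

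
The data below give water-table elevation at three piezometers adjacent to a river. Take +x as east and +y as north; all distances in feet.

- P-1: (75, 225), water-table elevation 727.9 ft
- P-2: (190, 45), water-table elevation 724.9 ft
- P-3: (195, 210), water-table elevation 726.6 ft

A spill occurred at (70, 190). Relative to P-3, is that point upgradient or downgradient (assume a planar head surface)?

Taking P-1 as reference: P-2−P-1 = (115, -180, -3.0); P-3−P-1 = (120, -15, -1.3).
Determinant of the coordinate differences = 115·(-15) − 120·(-180) = 19875.
∂h/∂x = [(-3.0)·(-15) − (-1.3)·(-180)] / 19875 = -0.009509
∂h/∂y = [115·(-1.3) − 120·(-3.0)] / 19875 = +0.01059
Head at (70, 190) = 727.9 + (-0.009509)·(-5) + (+0.01059)·(-35) = 727.58 ft.
That is higher than the 726.6 ft at P-3, so the point is upgradient.

upgradient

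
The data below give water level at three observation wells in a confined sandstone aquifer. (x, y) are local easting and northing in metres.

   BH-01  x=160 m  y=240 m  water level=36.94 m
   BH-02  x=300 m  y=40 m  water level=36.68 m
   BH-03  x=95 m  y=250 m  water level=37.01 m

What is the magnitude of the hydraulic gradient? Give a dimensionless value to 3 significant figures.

With h = a·x + b·y + c and BH-01 as origin, the differences give:
  140·a + (-200)·b = -0.26
  (-65)·a + 10·b = +0.07
Eliminate b (×10 and ×(-200), subtract): -11600·a = 11.400 → a = ∂h/∂x = -0.0009828
Back-substitute: b = ∂h/∂y = +0.0006121.
|∇h| = √(-0.0009828² + 0.0006121²) = 0.001158

0.00116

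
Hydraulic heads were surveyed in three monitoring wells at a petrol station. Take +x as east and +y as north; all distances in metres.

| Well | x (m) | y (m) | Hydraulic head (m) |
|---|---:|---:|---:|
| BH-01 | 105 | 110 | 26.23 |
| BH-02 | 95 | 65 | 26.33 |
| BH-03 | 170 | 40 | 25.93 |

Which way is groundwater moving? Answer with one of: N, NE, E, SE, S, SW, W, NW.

Three-point gradient (reference BH-01): Δ to BH-02 = (-10, -45, +0.10), Δ to BH-03 = (65, -70, -0.30).
∂h/∂x = -0.005655, ∂h/∂y = -0.0009655 (det = 3625).
Flow = −∇h = (+0.005655 east, +0.0009655 north), which points east.

E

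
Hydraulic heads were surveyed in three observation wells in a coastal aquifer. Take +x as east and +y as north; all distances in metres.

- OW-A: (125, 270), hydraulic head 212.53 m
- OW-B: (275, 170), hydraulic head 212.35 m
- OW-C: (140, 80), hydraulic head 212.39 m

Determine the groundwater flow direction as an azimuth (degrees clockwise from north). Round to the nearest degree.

132°

Taking OW-A as reference: OW-B−OW-A = (150, -100, -0.18); OW-C−OW-A = (15, -190, -0.14).
Determinant of the coordinate differences = 150·(-190) − 15·(-100) = -27000.
∂h/∂x = [(-0.18)·(-190) − (-0.14)·(-100)] / -27000 = -0.0007481
∂h/∂y = [150·(-0.14) − 15·(-0.18)] / -27000 = +0.0006778
Flow direction (−∇h) has components (+0.0007481 E, -0.0006778 N).
Azimuth = atan2(E, N) = atan2(+0.0007481, -0.0006778) = 132.2° ≈ 132°.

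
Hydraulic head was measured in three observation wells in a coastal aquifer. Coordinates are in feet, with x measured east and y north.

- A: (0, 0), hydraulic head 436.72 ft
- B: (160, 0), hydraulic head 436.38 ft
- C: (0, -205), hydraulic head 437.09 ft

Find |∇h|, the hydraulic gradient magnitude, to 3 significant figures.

∂h/∂x = (436.38 − 436.72) / (160 − 0) = -0.002125
∂h/∂y = (437.09 − 436.72) / (-205 − 0) = -0.001805
|∇h| = √(-0.002125² + -0.001805²) = 0.002788

0.00279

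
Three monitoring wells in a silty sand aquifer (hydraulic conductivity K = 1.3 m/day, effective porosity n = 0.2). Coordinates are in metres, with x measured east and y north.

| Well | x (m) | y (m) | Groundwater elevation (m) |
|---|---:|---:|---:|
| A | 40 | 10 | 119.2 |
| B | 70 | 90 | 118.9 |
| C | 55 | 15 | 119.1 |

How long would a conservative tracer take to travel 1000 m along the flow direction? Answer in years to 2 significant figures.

Differences from A: to B (Δx, Δy, Δh) = (30, 80, -0.3); to C = (15, 5, -0.1).
Solve a·Δx + b·Δy = Δh: det = 30·5 − 15·80 = -1050.
∂h/∂x = [(-0.3)·5 − (-0.1)·80] / -1050 = -0.006190
∂h/∂y = [30·(-0.1) − 15·(-0.3)] / -1050 = -0.001429
|∇h| = √(-0.006190² + -0.001429²) = 0.006353
Seepage velocity v = K·i/n = 1.3 × 0.006353 / 0.2 = 0.04129 m/day.
t = 1000 / 0.04129 = 2.422e+04 days = 66.3 years.

66 years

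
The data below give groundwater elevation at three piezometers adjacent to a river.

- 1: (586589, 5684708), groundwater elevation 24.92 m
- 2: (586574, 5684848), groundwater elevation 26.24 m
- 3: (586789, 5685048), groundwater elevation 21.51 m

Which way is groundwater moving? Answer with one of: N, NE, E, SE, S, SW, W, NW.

E

With h = a·x + b·y + c and 1 as origin, the differences give:
  (-15)·a + 140·b = +1.32
  200·a + 340·b = -3.41
Eliminate b (×340 and ×140, subtract): -33100·a = 926.200 → a = ∂h/∂x = -0.02798
Back-substitute: b = ∂h/∂y = +0.006431.
Flow = −∇h = (+0.02798 east, -0.006431 north), which points east.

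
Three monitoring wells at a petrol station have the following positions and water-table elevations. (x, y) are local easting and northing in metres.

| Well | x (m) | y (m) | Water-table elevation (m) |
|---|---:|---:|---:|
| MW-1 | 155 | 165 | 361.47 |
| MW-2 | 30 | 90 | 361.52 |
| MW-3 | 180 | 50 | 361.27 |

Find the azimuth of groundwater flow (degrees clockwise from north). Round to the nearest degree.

Taking MW-1 as reference: MW-2−MW-1 = (-125, -75, +0.05); MW-3−MW-1 = (25, -115, -0.20).
Determinant of the coordinate differences = (-125)·(-115) − 25·(-75) = 16250.
∂h/∂x = [(+0.05)·(-115) − (-0.20)·(-75)] / 16250 = -0.001277
∂h/∂y = [(-125)·(-0.20) − 25·(+0.05)] / 16250 = +0.001462
Flow direction (−∇h) has components (+0.001277 E, -0.001462 N).
Azimuth = atan2(E, N) = atan2(+0.001277, -0.001462) = 138.9° ≈ 139°.

139°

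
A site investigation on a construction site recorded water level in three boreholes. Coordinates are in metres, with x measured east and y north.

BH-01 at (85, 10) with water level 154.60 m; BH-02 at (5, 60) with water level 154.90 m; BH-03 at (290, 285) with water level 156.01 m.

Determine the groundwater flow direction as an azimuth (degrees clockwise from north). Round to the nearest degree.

176°

Differences from BH-01: to BH-02 (Δx, Δy, Δh) = (-80, 50, +0.30); to BH-03 = (205, 275, +1.41).
Solve a·Δx + b·Δy = Δh: det = (-80)·275 − 205·50 = -32250.
∂h/∂x = [(+0.30)·275 − (+1.41)·50] / -32250 = -0.0003721
∂h/∂y = [(-80)·(+1.41) − 205·(+0.30)] / -32250 = +0.005405
Flow direction (−∇h) has components (+0.0003721 E, -0.005405 N).
Azimuth = atan2(E, N) = atan2(+0.0003721, -0.005405) = 176.1° ≈ 176°.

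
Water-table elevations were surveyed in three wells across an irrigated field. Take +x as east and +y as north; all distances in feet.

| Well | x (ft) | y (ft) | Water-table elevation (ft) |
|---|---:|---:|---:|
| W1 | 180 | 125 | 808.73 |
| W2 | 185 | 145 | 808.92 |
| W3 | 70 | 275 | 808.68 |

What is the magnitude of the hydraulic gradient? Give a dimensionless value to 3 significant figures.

With h = a·x + b·y + c and W1 as origin, the differences give:
  5·a + 20·b = +0.19
  (-110)·a + 150·b = -0.05
Eliminate b (×150 and ×20, subtract): 2950·a = 29.500 → a = ∂h/∂x = +0.010000
Back-substitute: b = ∂h/∂y = +0.007000.
|∇h| = √(0.010000² + 0.007000²) = 0.01221

0.0122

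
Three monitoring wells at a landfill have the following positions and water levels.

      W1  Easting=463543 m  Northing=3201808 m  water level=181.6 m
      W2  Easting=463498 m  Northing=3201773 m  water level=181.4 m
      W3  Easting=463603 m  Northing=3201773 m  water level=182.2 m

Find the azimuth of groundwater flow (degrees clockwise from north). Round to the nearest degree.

298°

Differences from W1: to W2 (Δx, Δy, Δh) = (-45, -35, -0.2); to W3 = (60, -35, +0.6).
Solve a·Δx + b·Δy = Δh: det = (-45)·(-35) − 60·(-35) = 3675.
∂h/∂x = [(-0.2)·(-35) − (+0.6)·(-35)] / 3675 = +0.007619
∂h/∂y = [(-45)·(+0.6) − 60·(-0.2)] / 3675 = -0.004082
Flow direction (−∇h) has components (-0.007619 E, +0.004082 N).
Azimuth = atan2(E, N) = atan2(-0.007619, +0.004082) = 298.2° ≈ 298°.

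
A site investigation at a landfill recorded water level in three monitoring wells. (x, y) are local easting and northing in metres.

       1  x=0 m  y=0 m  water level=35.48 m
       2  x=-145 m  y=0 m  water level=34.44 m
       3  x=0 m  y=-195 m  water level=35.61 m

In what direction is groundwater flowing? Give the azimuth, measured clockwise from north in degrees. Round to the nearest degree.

∂h/∂x = (34.44 − 35.48) / (-145 − 0) = +0.007172
∂h/∂y = (35.61 − 35.48) / (-195 − 0) = -0.0006667
Flow direction (−∇h) has components (-0.007172 E, +0.0006667 N).
Azimuth = atan2(E, N) = atan2(-0.007172, +0.0006667) = 275.3° ≈ 275°.

275°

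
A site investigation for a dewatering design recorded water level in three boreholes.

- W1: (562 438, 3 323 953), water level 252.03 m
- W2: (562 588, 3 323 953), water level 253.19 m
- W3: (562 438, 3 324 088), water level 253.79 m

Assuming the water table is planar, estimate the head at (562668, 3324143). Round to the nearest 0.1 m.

256.3 m

∂h/∂x = (253.19 − 252.03) / (562588 − 562438) = +0.007733
∂h/∂y = (253.79 − 252.03) / (3324088 − 3323953) = +0.01304
h(562668, 3324143) = 252.03 + (+0.007733)·(230) + (+0.01304)·(190) = 252.03 +1.779 +2.477 = 256.286 m.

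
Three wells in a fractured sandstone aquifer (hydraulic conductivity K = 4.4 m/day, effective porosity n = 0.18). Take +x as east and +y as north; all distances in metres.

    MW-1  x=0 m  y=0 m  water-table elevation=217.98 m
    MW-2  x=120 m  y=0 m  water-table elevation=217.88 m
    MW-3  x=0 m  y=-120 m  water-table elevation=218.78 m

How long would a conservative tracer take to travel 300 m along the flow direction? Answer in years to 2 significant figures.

5.0 years

∂h/∂x = (217.88 − 217.98) / (120 − 0) = -0.0008333
∂h/∂y = (218.78 − 217.98) / (-120 − 0) = -0.006667
|∇h| = √(-0.0008333² + -0.006667²) = 0.006719
Seepage velocity v = K·i/n = 4.4 × 0.006719 / 0.18 = 0.1642 m/day.
t = 300 / 0.1642 = 1827 days = 5 years.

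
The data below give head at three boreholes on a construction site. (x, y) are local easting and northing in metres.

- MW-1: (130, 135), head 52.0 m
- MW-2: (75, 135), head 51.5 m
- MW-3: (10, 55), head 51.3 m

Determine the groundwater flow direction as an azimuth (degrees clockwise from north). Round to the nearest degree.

Taking MW-1 as reference: MW-2−MW-1 = (-55, 0, -0.5); MW-3−MW-1 = (-120, -80, -0.7).
Determinant of the coordinate differences = (-55)·(-80) − (-120)·0 = 4400.
∂h/∂x = [(-0.5)·(-80) − (-0.7)·0] / 4400 = +0.009091
∂h/∂y = [(-55)·(-0.7) − (-120)·(-0.5)] / 4400 = -0.004886
Flow direction (−∇h) has components (-0.009091 E, +0.004886 N).
Azimuth = atan2(E, N) = atan2(-0.009091, +0.004886) = 298.3° ≈ 298°.

298°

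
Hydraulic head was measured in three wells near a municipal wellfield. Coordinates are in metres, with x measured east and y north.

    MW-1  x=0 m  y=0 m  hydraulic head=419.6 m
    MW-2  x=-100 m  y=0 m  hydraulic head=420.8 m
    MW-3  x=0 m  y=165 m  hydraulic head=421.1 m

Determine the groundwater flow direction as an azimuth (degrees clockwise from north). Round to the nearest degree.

127°

∂h/∂x = (420.8 − 419.6) / (-100 − 0) = -0.01200
∂h/∂y = (421.1 − 419.6) / (165 − 0) = +0.009091
Flow direction (−∇h) has components (+0.01200 E, -0.009091 N).
Azimuth = atan2(E, N) = atan2(+0.01200, -0.009091) = 127.1° ≈ 127°.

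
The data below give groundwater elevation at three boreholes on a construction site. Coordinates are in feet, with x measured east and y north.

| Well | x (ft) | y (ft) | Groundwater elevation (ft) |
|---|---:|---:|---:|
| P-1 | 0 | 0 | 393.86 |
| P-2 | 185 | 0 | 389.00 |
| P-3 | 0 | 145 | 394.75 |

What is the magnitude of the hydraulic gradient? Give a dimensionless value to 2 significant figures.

0.027

∂h/∂x = (389.00 − 393.86) / (185 − 0) = -0.02627
∂h/∂y = (394.75 − 393.86) / (145 − 0) = +0.006138
|∇h| = √(-0.02627² + 0.006138²) = 0.02698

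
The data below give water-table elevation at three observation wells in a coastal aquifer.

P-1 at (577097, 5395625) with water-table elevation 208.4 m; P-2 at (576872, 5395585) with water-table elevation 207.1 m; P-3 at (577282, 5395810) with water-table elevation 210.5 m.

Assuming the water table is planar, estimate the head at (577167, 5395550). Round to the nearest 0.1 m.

Differences from P-1: to P-2 (Δx, Δy, Δh) = (-225, -40, -1.3); to P-3 = (185, 185, +2.1).
Solve a·Δx + b·Δy = Δh: det = (-225)·185 − 185·(-40) = -34225.
∂h/∂x = [(-1.3)·185 − (+2.1)·(-40)] / -34225 = +0.004573
∂h/∂y = [(-225)·(+2.1) − 185·(-1.3)] / -34225 = +0.006779
h(577167, 5395550) = 208.4 + (+0.004573)·(70) + (+0.006779)·(-75) = 208.4 +0.320 -0.508 = 208.212 m.

208.2 m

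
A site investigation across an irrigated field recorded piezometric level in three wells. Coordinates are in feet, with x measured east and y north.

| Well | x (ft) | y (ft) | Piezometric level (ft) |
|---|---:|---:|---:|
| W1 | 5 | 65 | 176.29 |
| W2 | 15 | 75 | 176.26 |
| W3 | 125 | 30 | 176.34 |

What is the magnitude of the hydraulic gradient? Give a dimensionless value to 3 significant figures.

With h = a·x + b·y + c and W1 as origin, the differences give:
  10·a + 10·b = -0.03
  120·a + (-35)·b = +0.05
Eliminate b (×(-35) and ×10, subtract): -1550·a = 0.550 → a = ∂h/∂x = -0.0003548
Back-substitute: b = ∂h/∂y = -0.002645.
|∇h| = √(-0.0003548² + -0.002645²) = 0.002669

0.00267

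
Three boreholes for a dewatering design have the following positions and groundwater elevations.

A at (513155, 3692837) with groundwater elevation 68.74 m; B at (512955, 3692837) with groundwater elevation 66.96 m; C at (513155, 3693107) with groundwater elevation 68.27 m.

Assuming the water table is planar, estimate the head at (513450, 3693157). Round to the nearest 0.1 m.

70.8 m

∂h/∂x = (66.96 − 68.74) / (512955 − 513155) = +0.008900
∂h/∂y = (68.27 − 68.74) / (3693107 − 3692837) = -0.001741
h(513450, 3693157) = 68.74 + (+0.008900)·(295) + (-0.001741)·(320) = 68.74 +2.626 -0.557 = 70.808 m.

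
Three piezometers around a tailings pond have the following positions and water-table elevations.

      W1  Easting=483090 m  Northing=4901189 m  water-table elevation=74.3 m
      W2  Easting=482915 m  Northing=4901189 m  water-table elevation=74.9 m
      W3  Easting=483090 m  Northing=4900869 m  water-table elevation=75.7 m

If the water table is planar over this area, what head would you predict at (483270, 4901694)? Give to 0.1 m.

71.5 m

∂h/∂x = (74.9 − 74.3) / (482915 − 483090) = -0.003429
∂h/∂y = (75.7 − 74.3) / (4900869 − 4901189) = -0.004375
h(483270, 4901694) = 74.3 + (-0.003429)·(180) + (-0.004375)·(505) = 74.3 -0.617 -2.209 = 71.473 m.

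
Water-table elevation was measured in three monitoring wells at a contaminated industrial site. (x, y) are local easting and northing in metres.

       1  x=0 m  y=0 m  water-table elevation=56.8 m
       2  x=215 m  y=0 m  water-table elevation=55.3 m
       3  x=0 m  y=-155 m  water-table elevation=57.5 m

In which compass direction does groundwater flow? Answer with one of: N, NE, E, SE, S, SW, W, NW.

∂h/∂x = (55.3 − 56.8) / (215 − 0) = -0.006977
∂h/∂y = (57.5 − 56.8) / (-155 − 0) = -0.004516
Flow = −∇h = (+0.006977 east, +0.004516 north), which points northeast.

NE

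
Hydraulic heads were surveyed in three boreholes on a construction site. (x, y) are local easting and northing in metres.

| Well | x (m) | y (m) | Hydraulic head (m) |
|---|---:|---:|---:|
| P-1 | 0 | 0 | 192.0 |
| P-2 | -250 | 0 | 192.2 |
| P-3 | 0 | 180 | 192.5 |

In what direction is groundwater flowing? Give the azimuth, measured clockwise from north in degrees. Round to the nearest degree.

∂h/∂x = (192.2 − 192.0) / (-250 − 0) = -0.0008000
∂h/∂y = (192.5 − 192.0) / (180 − 0) = +0.002778
Flow direction (−∇h) has components (+0.0008000 E, -0.002778 N).
Azimuth = atan2(E, N) = atan2(+0.0008000, -0.002778) = 163.9° ≈ 164°.

164°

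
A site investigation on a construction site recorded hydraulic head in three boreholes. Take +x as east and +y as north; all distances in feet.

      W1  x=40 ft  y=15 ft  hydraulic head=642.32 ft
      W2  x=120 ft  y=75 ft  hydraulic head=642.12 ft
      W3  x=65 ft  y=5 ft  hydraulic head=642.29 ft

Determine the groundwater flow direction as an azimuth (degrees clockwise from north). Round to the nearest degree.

Taking W1 as reference: W2−W1 = (80, 60, -0.20); W3−W1 = (25, -10, -0.03).
Determinant of the coordinate differences = 80·(-10) − 25·60 = -2300.
∂h/∂x = [(-0.20)·(-10) − (-0.03)·60] / -2300 = -0.001652
∂h/∂y = [80·(-0.03) − 25·(-0.20)] / -2300 = -0.001130
Flow direction (−∇h) has components (+0.001652 E, +0.001130 N).
Azimuth = atan2(E, N) = atan2(+0.001652, +0.001130) = 55.6° ≈ 056°.

056°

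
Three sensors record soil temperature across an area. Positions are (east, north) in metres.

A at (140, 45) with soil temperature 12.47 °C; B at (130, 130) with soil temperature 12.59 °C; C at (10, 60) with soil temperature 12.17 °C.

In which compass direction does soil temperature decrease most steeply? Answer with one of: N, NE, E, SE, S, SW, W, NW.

Taking A as reference: B−A = (-10, 85, +0.12); C−A = (-130, 15, -0.30).
Solve a·Δx + b·Δy = ΔT: det = (-10)·15 − (-130)·85 = 10900.
∂T/∂x = [(+0.12)·15 − (-0.30)·85] / 10900 = +0.002505
∂T/∂y = [(-10)·(-0.30) − (-130)·(+0.12)] / 10900 = +0.001706
Steepest decrease is along −∇f = (-0.002505 E, -0.001706 N) → southwest.

SW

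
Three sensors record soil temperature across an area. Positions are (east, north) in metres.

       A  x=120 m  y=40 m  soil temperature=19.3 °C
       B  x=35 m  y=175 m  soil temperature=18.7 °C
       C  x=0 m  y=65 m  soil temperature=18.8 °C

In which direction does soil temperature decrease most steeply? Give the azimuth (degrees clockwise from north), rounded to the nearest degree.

299°

With T = a·x + b·y + c and A as origin, the differences give:
  (-85)·a + 135·b = -0.6
  (-120)·a + 25·b = -0.5
Eliminate b (×25 and ×135, subtract): 14075·a = 52.50 → a = ∂T/∂x = +0.003730
Back-substitute: b = ∂T/∂y = -0.002096.
Steepest decrease is along −∇f: components (-0.003730 E, +0.002096 N).
Azimuth = atan2(-0.003730, +0.002096) = 299.3° ≈ 299°.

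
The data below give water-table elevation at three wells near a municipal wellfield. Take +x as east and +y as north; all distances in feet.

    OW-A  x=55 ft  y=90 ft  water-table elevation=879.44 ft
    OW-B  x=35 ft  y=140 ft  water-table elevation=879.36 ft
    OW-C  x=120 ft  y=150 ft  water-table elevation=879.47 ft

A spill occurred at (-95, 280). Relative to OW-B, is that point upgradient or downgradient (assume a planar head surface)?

downgradient

With h = a·x + b·y + c and OW-A as origin, the differences give:
  (-20)·a + 50·b = -0.08
  65·a + 60·b = +0.03
Eliminate b (×60 and ×50, subtract): -4450·a = -6.300 → a = ∂h/∂x = +0.001416
Back-substitute: b = ∂h/∂y = -0.001034.
Head at (-95, 280) = 879.44 + (+0.001416)·(-150) + (-0.001034)·(190) = 879.03 ft.
That is lower than the 879.36 ft at OW-B, so the point is downgradient.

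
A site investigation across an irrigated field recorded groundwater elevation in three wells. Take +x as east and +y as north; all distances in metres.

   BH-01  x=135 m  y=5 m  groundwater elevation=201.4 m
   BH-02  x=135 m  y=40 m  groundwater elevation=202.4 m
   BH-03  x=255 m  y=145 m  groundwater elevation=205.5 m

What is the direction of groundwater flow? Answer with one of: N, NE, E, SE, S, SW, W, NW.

S

Three-point gradient (reference BH-01): Δ to BH-02 = (0, 35, +1.0), Δ to BH-03 = (120, 140, +4.1).
∂h/∂x = +0.0008333, ∂h/∂y = +0.02857 (det = -4200).
Flow = −∇h = (-0.0008333 east, -0.02857 north), which points south.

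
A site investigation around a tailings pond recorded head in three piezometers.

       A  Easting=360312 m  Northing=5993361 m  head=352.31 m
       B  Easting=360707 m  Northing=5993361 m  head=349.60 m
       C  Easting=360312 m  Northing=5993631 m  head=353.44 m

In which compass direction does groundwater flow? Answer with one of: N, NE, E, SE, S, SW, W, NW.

∂h/∂x = (349.60 − 352.31) / (360707 − 360312) = -0.006861
∂h/∂y = (353.44 − 352.31) / (5993631 − 5993361) = +0.004185
Flow = −∇h = (+0.006861 east, -0.004185 north), which points southeast.

SE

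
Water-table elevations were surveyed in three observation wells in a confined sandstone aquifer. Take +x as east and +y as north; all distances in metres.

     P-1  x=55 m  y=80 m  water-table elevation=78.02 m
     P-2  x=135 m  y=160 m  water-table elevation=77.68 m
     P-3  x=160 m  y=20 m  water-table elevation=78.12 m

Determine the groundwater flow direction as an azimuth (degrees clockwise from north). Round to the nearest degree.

Taking P-1 as reference: P-2−P-1 = (80, 80, -0.34); P-3−P-1 = (105, -60, +0.10).
Solve a·Δx + b·Δy = Δh: det = 80·(-60) − 105·80 = -13200.
∂h/∂x = [(-0.34)·(-60) − (+0.10)·80] / -13200 = -0.0009394
∂h/∂y = [80·(+0.10) − 105·(-0.34)] / -13200 = -0.003311
Flow direction (−∇h) has components (+0.0009394 E, +0.003311 N).
Azimuth = atan2(E, N) = atan2(+0.0009394, +0.003311) = 15.8° ≈ 016°.

016°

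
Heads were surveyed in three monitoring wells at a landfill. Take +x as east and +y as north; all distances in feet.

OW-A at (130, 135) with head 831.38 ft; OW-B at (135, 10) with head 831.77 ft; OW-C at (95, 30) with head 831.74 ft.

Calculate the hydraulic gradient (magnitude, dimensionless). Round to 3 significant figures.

With h = a·x + b·y + c and OW-A as origin, the differences give:
  5·a + (-125)·b = +0.39
  (-35)·a + (-105)·b = +0.36
Eliminate b (×(-105) and ×(-125), subtract): -4900·a = 4.050 → a = ∂h/∂x = -0.0008265
Back-substitute: b = ∂h/∂y = -0.003153.
|∇h| = √(-0.0008265² + -0.003153²) = 0.00326

0.00326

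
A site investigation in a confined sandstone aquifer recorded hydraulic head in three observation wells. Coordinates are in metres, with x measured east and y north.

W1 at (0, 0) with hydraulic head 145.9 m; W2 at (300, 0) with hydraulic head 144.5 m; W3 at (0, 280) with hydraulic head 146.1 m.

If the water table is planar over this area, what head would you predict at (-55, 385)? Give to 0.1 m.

∂h/∂x = (144.5 − 145.9) / (300 − 0) = -0.004667
∂h/∂y = (146.1 − 145.9) / (280 − 0) = +0.0007143
h(-55, 385) = 145.9 + (-0.004667)·(-55) + (+0.0007143)·(385) = 145.9 +0.257 +0.275 = 146.432 m.

146.4 m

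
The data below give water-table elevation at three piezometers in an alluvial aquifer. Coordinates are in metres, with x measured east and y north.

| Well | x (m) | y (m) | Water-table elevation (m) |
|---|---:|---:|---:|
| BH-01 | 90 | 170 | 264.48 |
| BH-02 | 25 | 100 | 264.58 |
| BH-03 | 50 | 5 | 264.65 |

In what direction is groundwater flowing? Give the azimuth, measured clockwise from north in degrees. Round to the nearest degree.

033°

With h = a·x + b·y + c and BH-01 as origin, the differences give:
  (-65)·a + (-70)·b = +0.10
  (-40)·a + (-165)·b = +0.17
Eliminate b (×(-165) and ×(-70), subtract): 7925·a = -4.600 → a = ∂h/∂x = -0.0005804
Back-substitute: b = ∂h/∂y = -0.0008896.
Flow direction (−∇h) has components (+0.0005804 E, +0.0008896 N).
Azimuth = atan2(E, N) = atan2(+0.0005804, +0.0008896) = 33.1° ≈ 033°.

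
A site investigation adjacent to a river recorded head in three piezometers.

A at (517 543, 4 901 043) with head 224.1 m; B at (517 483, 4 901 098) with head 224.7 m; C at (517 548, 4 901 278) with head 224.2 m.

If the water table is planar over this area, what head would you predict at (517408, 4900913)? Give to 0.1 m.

225.3 m

With h = a·x + b·y + c and A as origin, the differences give:
  (-60)·a + 55·b = +0.6
  5·a + 235·b = +0.1
Eliminate b (×235 and ×55, subtract): -14375·a = 135.50 → a = ∂h/∂x = -0.009426
Back-substitute: b = ∂h/∂y = +0.0006261.
h(517408, 4900913) = 224.1 + (-0.009426)·(-135) + (+0.0006261)·(-130) = 224.1 +1.273 -0.081 = 225.291 m.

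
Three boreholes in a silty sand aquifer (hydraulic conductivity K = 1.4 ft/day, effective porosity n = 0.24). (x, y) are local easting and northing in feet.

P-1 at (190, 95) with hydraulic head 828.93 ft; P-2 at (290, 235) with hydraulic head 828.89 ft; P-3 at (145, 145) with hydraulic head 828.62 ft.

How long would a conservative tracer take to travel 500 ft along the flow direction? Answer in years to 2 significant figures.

Taking P-1 as reference: P-2−P-1 = (100, 140, -0.04); P-3−P-1 = (-45, 50, -0.31).
Determinant of the coordinate differences = 100·50 − (-45)·140 = 11300.
∂h/∂x = [(-0.04)·50 − (-0.31)·140] / 11300 = +0.003664
∂h/∂y = [100·(-0.31) − (-45)·(-0.04)] / 11300 = -0.002903
|∇h| = √(0.003664² + -0.002903²) = 0.004675
Seepage velocity v = K·i/n = 1.4 × 0.004675 / 0.24 = 0.02727 ft/day.
t = 500 / 0.02727 = 1.834e+04 days = 50.2 years.

50 years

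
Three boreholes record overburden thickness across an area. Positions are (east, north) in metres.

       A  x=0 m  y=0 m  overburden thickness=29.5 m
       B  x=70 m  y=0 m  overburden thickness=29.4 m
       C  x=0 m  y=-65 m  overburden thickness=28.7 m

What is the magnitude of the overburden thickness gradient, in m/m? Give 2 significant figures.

∂d/∂x = (29.4 − 29.5) / (70 − 0) = -0.001429
∂d/∂y = (28.7 − 29.5) / (-65 − 0) = +0.01231
|∇f| = √(-0.001429² + 0.01231²) = 0.01239 m/m

0.012 m/m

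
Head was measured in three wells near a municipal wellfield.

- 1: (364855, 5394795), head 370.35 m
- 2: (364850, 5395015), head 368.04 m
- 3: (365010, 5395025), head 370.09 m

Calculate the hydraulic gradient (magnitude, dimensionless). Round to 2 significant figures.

With h = a·x + b·y + c and 1 as origin, the differences give:
  (-5)·a + 220·b = -2.31
  155·a + 230·b = -0.26
Eliminate b (×230 and ×220, subtract): -35250·a = -474.100 → a = ∂h/∂x = +0.01345
Back-substitute: b = ∂h/∂y = -0.01019.
|∇h| = √(0.01345² + -0.01019²) = 0.01687

0.017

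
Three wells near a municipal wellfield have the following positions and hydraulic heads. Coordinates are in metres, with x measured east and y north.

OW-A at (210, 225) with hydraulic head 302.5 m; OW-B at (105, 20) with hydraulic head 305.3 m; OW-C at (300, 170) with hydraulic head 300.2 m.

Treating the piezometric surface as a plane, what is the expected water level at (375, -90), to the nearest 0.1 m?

298.4 m

Taking OW-A as reference: OW-B−OW-A = (-105, -205, +2.8); OW-C−OW-A = (90, -55, -2.3).
Determinant of the coordinate differences = (-105)·(-55) − 90·(-205) = 24225.
∂h/∂x = [(+2.8)·(-55) − (-2.3)·(-205)] / 24225 = -0.02582
∂h/∂y = [(-105)·(-2.3) − 90·(+2.8)] / 24225 = -0.0004334
h(375, -90) = 302.5 + (-0.02582)·(165) + (-0.0004334)·(-315) = 302.5 -4.260 +0.137 = 298.376 m.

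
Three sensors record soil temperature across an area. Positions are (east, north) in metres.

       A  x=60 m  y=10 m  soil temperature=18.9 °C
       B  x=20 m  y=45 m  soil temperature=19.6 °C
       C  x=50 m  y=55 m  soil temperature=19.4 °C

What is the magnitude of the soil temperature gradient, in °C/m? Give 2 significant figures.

With T = a·x + b·y + c and A as origin, the differences give:
  (-40)·a + 35·b = +0.7
  (-10)·a + 45·b = +0.5
Eliminate b (×45 and ×35, subtract): -1450·a = 14.00 → a = ∂T/∂x = -0.009655
Back-substitute: b = ∂T/∂y = +0.008966.
|∇f| = √(-0.009655² + 0.008966²) = 0.01318 °C/m

0.013 °C/m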